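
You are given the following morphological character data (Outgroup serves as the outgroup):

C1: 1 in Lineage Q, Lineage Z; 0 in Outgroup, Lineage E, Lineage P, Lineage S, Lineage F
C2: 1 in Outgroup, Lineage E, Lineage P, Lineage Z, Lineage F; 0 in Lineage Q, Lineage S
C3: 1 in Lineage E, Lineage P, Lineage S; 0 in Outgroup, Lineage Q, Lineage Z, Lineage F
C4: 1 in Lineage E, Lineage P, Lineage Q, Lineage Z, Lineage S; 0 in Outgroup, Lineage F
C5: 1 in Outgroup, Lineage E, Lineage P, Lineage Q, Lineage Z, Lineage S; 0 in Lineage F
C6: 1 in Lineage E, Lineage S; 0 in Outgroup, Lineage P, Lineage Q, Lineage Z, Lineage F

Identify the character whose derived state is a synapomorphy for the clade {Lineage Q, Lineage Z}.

Character polarity is set by the outgroup: the derived state is whichever differs from the outgroup's state, so for C2, C5 the derived state is '0', and for the remaining characters it is '1'.
C1: derived state '1' in Lineage Q and Lineage Z only — synapomorphy for {Lineage Q, Lineage Z}.
C2 (state '0') occurs in Lineage Q and Lineage S but conflicts with the nesting implied by the other characters — most parsimoniously interpreted as homoplasy.
Only Lineage E, Lineage P, and Lineage S show the derived state '1' for C3, supporting them as a clade.
C4 (derived state '1') is shared by Lineage E, Lineage P, Lineage Q, Lineage S, and Lineage Z — a synapomorphy uniting that clade.
C5: derived state '0' in Lineage F only — an autapomorphy, so it tells us nothing about relationships among taxa.
C6 (derived state '1') is shared by Lineage E and Lineage S — a synapomorphy uniting that clade.
Most parsimonious ingroup topology: ((((Lineage E,Lineage S),Lineage P),(Lineage Q,Lineage Z)),Lineage F).
The clade {Lineage Q, Lineage Z} is supported by C1: its derived state '1' occurs in exactly those taxa and in no other taxon (including the outgroup).

C1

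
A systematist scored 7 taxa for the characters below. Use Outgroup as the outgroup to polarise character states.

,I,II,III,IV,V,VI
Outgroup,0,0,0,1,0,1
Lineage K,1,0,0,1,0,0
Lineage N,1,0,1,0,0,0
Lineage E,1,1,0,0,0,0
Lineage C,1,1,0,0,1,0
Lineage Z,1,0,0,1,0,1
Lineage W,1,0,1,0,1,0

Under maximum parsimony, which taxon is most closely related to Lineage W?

Lineage N

Character polarity is set by the outgroup: the derived state is whichever differs from the outgroup's state, so for IV, VI the derived state is '0', and for the remaining characters it is '1'.
All ingroup taxa share the derived state '1' for I; it defines the ingroup but does not resolve relationships within it.
II: derived state '1' in Lineage C and Lineage E only — synapomorphy for {Lineage C, Lineage E}.
III: derived state '1' in Lineage N and Lineage W only — synapomorphy for {Lineage N, Lineage W}.
IV (derived state '0') is shared by Lineage C, Lineage E, Lineage N, and Lineage W — a synapomorphy uniting that clade.
V (state '1') occurs in Lineage C and Lineage W but conflicts with the nesting implied by the other characters — most parsimoniously interpreted as homoplasy.
VI: derived state '0' in Lineage C, Lineage E, Lineage K, Lineage N, and Lineage W only — synapomorphy for {Lineage C, Lineage E, Lineage K, Lineage N, Lineage W}.
Most parsimonious ingroup topology: ((Lineage K,((Lineage N,Lineage W),(Lineage E,Lineage C))),Lineage Z).
Lineage W and Lineage N form a cherry on this tree, so they are sister taxa.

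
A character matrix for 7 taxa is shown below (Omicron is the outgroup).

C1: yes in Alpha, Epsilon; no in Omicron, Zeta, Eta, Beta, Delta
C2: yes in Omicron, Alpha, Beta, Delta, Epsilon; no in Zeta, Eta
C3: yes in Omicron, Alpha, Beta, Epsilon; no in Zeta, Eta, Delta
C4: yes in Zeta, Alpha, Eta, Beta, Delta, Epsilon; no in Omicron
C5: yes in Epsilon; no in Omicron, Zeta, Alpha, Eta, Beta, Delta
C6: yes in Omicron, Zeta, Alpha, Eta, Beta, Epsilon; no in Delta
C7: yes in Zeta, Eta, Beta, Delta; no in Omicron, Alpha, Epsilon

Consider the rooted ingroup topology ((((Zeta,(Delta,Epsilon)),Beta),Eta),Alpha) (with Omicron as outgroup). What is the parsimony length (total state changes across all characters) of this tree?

12

Map each character onto ((((Zeta,(Delta,Epsilon)),Beta),Eta),Alpha) (rooted by Omicron) and count the minimum state changes it requires (Fitch parsimony):
C1: 2; C2: 2; C3: 3; C4: 1; C5: 1; C6: 1; C7: 2.
Total tree length = 12.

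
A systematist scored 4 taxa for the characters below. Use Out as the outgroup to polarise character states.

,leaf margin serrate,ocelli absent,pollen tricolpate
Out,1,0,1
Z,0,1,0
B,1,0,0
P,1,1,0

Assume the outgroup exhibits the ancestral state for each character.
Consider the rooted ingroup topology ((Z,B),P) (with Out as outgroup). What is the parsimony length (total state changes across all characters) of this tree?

4

Map each character onto ((Z,B),P) (rooted by Out) and count the minimum state changes it requires (Fitch parsimony):
leaf margin serrate: 1; ocelli absent: 2; pollen tricolpate: 1.
Total tree length = 4.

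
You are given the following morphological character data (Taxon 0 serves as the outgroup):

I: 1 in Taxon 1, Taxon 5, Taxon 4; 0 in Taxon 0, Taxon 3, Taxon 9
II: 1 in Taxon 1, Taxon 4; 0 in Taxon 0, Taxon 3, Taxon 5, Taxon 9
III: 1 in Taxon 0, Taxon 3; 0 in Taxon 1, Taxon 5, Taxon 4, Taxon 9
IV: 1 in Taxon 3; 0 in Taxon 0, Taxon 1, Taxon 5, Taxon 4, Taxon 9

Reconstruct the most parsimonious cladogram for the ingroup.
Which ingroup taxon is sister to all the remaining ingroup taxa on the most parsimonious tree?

Character polarity is set by the outgroup: the derived state is whichever differs from the outgroup's state, so for III the derived state is '0', and for the remaining characters it is '1'.
I (derived state '1') is shared by Taxon 1, Taxon 4, and Taxon 5 — a synapomorphy uniting that clade.
II (derived state '1') is shared by Taxon 1 and Taxon 4 — a synapomorphy uniting that clade.
III: derived state '0' in Taxon 1, Taxon 4, Taxon 5, and Taxon 9 only — synapomorphy for {Taxon 1, Taxon 4, Taxon 5, Taxon 9}.
IV: derived state '1' in Taxon 3 only — an autapomorphy, so it tells us nothing about relationships among taxa.
Most parsimonious ingroup topology: (Taxon 3,(Taxon 9,(Taxon 5,(Taxon 4,Taxon 1)))).
Taxon 3 is sister to the clade containing all other ingroup taxa, so it is the earliest-diverging (most basal) ingroup lineage.

Taxon 3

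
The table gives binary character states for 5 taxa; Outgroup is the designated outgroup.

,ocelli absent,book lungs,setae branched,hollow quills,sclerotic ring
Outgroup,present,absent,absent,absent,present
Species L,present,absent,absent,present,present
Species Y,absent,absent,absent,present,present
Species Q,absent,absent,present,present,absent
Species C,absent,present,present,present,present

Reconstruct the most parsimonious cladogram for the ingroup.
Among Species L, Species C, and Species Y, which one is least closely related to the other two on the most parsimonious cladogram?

Species L

Character polarity is set by the outgroup: the derived state is whichever differs from the outgroup's state, so for ocelli absent, sclerotic ring the derived state is 'absent', and for the remaining characters it is 'present'.
ocelli absent (derived state 'absent') is shared by Species C, Species Q, and Species Y — a synapomorphy uniting that clade.
book lungs (derived state 'present') is unique to Species C (autapomorphy; uninformative for grouping).
Only Species C and Species Q show the derived state 'present' for setae branched, supporting them as a clade.
All ingroup taxa share the derived state 'present' for hollow quills; it defines the ingroup but does not resolve relationships within it.
sclerotic ring (derived state 'absent') is unique to Species Q (autapomorphy; uninformative for grouping).
Most parsimonious ingroup topology: (Species L,(Species Y,(Species Q,Species C))).
Species C and Species Y share a more recent common ancestor with each other than either does with Species L, so Species L is the least closely related of the three.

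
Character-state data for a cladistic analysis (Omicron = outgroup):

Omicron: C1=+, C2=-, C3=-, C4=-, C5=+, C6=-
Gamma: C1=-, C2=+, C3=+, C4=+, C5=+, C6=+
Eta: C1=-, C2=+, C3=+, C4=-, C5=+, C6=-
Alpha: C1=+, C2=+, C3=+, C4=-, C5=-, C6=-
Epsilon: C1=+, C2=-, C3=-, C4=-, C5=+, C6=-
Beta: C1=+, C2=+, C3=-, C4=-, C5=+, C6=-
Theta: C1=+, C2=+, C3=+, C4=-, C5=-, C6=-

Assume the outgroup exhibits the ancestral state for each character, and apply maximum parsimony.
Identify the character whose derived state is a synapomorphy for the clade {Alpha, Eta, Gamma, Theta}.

Character polarity is set by the outgroup: the derived state is whichever differs from the outgroup's state, so for C1, C5 the derived state is '-', and for the remaining characters it is '+'.
Only Eta and Gamma show the derived state '-' for C1, supporting them as a clade.
Only Alpha, Beta, Eta, Gamma, and Theta show the derived state '+' for C2, supporting them as a clade.
C3 (derived state '+') is shared by Alpha, Eta, Gamma, and Theta — a synapomorphy uniting that clade.
C4 (derived state '+') is unique to Gamma (autapomorphy; uninformative for grouping).
C5: derived state '-' in Alpha and Theta only — synapomorphy for {Alpha, Theta}.
C6 (derived state '+') is unique to Gamma (autapomorphy; uninformative for grouping).
Most parsimonious ingroup topology: ((((Gamma,Eta),(Alpha,Theta)),Beta),Epsilon).
The clade {Alpha, Eta, Gamma, Theta} is supported by C3: its derived state '+' occurs in exactly those taxa and in no other taxon (including the outgroup).

C3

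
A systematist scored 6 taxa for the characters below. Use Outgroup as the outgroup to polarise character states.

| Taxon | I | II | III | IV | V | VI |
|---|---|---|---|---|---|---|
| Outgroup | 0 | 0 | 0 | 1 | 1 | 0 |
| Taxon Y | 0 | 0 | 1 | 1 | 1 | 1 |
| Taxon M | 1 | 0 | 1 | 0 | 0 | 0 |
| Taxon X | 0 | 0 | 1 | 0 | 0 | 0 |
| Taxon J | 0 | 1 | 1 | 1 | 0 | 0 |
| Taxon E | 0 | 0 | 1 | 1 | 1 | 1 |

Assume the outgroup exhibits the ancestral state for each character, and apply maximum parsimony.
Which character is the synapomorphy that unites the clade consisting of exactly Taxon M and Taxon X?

Character polarity is set by the outgroup: the derived state is whichever differs from the outgroup's state, so for IV, V the derived state is '0', and for the remaining characters it is '1'.
I: derived state '1' in Taxon M only — an autapomorphy, so it tells us nothing about relationships among taxa.
II: derived state '1' in Taxon J only — an autapomorphy, so it tells us nothing about relationships among taxa.
All ingroup taxa share the derived state '1' for III; it defines the ingroup but does not resolve relationships within it.
IV (derived state '0') is shared by Taxon M and Taxon X — a synapomorphy uniting that clade.
V: derived state '0' in Taxon J, Taxon M, and Taxon X only — synapomorphy for {Taxon J, Taxon M, Taxon X}.
VI: derived state '1' in Taxon E and Taxon Y only — synapomorphy for {Taxon E, Taxon Y}.
Most parsimonious ingroup topology: ((Taxon Y,Taxon E),((Taxon M,Taxon X),Taxon J)).
The clade {Taxon M, Taxon X} is supported by IV: its derived state '0' occurs in exactly those taxa and in no other taxon (including the outgroup).

IV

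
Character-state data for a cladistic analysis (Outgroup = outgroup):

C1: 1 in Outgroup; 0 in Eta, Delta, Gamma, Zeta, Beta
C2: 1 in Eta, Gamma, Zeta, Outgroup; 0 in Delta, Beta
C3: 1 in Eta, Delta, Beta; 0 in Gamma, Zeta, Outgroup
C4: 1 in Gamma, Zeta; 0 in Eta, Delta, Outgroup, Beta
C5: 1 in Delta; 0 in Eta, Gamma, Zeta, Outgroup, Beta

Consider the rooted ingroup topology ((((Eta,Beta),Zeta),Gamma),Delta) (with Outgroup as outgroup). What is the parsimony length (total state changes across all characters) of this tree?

8

Map each character onto ((((Eta,Beta),Zeta),Gamma),Delta) (rooted by Outgroup) and count the minimum state changes it requires (Fitch parsimony):
C1: 1; C2: 2; C3: 2; C4: 2; C5: 1.
Total tree length = 8.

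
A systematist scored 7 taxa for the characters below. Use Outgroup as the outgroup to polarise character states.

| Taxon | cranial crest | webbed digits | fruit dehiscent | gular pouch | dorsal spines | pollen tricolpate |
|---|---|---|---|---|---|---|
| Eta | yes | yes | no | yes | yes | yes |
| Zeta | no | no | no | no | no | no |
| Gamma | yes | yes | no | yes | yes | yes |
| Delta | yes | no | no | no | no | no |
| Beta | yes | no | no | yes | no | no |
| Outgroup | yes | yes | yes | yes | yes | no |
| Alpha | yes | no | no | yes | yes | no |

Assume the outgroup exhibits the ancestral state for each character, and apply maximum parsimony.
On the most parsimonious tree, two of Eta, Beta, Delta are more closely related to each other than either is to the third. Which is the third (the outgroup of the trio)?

Eta

Character polarity is set by the outgroup: the derived state is whichever differs from the outgroup's state, so for cranial crest, webbed digits, fruit dehiscent, gular pouch, dorsal spines the derived state is 'no', and for the remaining characters it is 'yes'.
cranial crest (derived state 'no') is unique to Zeta (autapomorphy; uninformative for grouping).
Only Alpha, Beta, Delta, and Zeta show the derived state 'no' for webbed digits, supporting them as a clade.
fruit dehiscent (derived state 'no') is shared by all ingroup taxa — unites the whole ingroup.
gular pouch (derived state 'no') is shared by Delta and Zeta — a synapomorphy uniting that clade.
dorsal spines (derived state 'no') is shared by Beta, Delta, and Zeta — a synapomorphy uniting that clade.
pollen tricolpate: derived state 'yes' in Eta and Gamma only — synapomorphy for {Eta, Gamma}.
Most parsimonious ingroup topology: ((Eta,Gamma),(((Zeta,Delta),Beta),Alpha)).
Beta and Delta share a more recent common ancestor with each other than either does with Eta, so Eta is the least closely related of the three.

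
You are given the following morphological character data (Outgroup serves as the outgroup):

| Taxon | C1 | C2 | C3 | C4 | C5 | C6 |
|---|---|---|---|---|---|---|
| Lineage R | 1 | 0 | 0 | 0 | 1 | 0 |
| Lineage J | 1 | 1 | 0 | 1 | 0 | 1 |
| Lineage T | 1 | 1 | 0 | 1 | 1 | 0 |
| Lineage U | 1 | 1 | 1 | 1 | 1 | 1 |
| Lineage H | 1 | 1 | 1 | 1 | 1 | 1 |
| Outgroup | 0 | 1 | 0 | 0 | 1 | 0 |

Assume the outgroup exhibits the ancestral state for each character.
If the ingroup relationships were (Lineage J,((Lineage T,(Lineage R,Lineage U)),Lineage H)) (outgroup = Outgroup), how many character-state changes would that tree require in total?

Map each character onto (Lineage J,((Lineage T,(Lineage R,Lineage U)),Lineage H)) (rooted by Outgroup) and count the minimum state changes it requires (Fitch parsimony):
C1: 1; C2: 1; C3: 2; C4: 2; C5: 1; C6: 3.
Total tree length = 10.

10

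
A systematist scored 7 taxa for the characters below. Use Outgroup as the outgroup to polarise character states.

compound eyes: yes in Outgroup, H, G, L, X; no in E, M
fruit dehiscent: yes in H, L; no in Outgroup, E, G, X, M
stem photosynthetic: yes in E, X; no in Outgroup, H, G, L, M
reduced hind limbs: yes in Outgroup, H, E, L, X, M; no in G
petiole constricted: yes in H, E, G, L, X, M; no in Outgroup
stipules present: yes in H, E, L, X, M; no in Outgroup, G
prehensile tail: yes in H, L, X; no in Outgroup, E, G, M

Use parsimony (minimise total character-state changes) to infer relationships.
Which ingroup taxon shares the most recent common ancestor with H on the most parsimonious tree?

L

Character polarity is set by the outgroup: the derived state is whichever differs from the outgroup's state, so for compound eyes, reduced hind limbs the derived state is 'no', and for the remaining characters it is 'yes'.
Only E and M show the derived state 'no' for compound eyes, supporting them as a clade.
fruit dehiscent (derived state 'yes') is shared by H and L — a synapomorphy uniting that clade.
stem photosynthetic groups E and X, which is incompatible with the clades supported by the remaining characters; treating it as convergent (homoplasy) costs fewer steps than any alternative tree.
reduced hind limbs: derived state 'no' in G only — an autapomorphy, so it tells us nothing about relationships among taxa.
All ingroup taxa share the derived state 'yes' for petiole constricted; it defines the ingroup but does not resolve relationships within it.
stipules present (derived state 'yes') is shared by E, H, L, M, and X — a synapomorphy uniting that clade.
prehensile tail (derived state 'yes') is shared by H, L, and X — a synapomorphy uniting that clade.
Most parsimonious ingroup topology: ((((H,L),X),(E,M)),G).
H and L form a cherry on this tree, so they are sister taxa.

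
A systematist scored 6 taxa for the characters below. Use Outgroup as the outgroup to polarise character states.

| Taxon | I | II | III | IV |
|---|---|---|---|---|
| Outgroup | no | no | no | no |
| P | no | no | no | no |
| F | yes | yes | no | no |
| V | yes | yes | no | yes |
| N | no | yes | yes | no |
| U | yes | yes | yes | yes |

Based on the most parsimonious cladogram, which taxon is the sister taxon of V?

U

The outgroup has state 'no' for every character, so 'yes' is the derived state throughout.
I: derived state 'yes' in F, U, and V only — synapomorphy for {F, U, V}.
Only F, N, U, and V show the derived state 'yes' for II, supporting them as a clade.
III (state 'yes') occurs in N and U but conflicts with the nesting implied by the other characters — most parsimoniously interpreted as homoplasy.
IV (derived state 'yes') is shared by U and V — a synapomorphy uniting that clade.
Most parsimonious ingroup topology: (P,((F,(V,U)),N)).
V and U form a cherry on this tree, so they are sister taxa.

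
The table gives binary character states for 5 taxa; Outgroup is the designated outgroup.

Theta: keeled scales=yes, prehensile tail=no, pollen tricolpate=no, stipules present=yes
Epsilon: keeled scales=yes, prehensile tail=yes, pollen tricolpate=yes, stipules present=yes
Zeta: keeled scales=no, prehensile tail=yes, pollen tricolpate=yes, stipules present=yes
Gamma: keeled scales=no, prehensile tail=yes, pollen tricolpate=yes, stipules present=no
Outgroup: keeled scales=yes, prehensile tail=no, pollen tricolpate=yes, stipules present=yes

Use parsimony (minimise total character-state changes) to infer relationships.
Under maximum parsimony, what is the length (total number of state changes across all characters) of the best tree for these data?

4

Character polarity is set by the outgroup: the derived state is whichever differs from the outgroup's state, so for keeled scales, pollen tricolpate, stipules present the derived state is 'no', and for the remaining characters it is 'yes'.
Only Gamma and Zeta show the derived state 'no' for keeled scales, supporting them as a clade.
Only Epsilon, Gamma, and Zeta show the derived state 'yes' for prehensile tail, supporting them as a clade.
pollen tricolpate (derived state 'no') is unique to Theta (autapomorphy; uninformative for grouping).
stipules present (derived state 'no') is unique to Gamma (autapomorphy; uninformative for grouping).
Most parsimonious ingroup topology: (((Zeta,Gamma),Epsilon),Theta).
Changes per character on this tree: keeled scales: 1; prehensile tail: 1; pollen tricolpate: 1; stipules present: 1.
Total = 4.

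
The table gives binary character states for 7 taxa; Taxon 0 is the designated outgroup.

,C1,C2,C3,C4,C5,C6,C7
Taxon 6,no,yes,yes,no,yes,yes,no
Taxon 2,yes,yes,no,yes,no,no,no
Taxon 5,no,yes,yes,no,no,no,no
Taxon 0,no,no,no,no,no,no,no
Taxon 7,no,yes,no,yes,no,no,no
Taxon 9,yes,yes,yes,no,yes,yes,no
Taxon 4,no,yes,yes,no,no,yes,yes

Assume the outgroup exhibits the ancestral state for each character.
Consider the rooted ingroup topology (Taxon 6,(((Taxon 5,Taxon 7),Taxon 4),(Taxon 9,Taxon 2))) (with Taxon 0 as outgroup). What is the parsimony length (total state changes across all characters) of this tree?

Map each character onto (Taxon 6,(((Taxon 5,Taxon 7),Taxon 4),(Taxon 9,Taxon 2))) (rooted by Taxon 0) and count the minimum state changes it requires (Fitch parsimony):
C1: 1; C2: 1; C3: 3; C4: 2; C5: 2; C6: 3; C7: 1.
Total tree length = 13.

13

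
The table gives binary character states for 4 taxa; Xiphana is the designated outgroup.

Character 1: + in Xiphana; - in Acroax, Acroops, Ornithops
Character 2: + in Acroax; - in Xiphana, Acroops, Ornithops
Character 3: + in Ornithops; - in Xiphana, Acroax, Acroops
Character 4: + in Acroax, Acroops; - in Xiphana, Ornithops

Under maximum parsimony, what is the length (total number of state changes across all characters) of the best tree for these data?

4

Character polarity is set by the outgroup: the derived state is whichever differs from the outgroup's state, so for Character 1 the derived state is '-', and for the remaining characters it is '+'.
Character 1 (derived state '-') is shared by all ingroup taxa — unites the whole ingroup.
Character 2 (derived state '+') is unique to Acroax (autapomorphy; uninformative for grouping).
Character 3 (derived state '+') is unique to Ornithops (autapomorphy; uninformative for grouping).
Only Acroax and Acroops show the derived state '+' for Character 4, supporting them as a clade.
Most parsimonious ingroup topology: ((Acroax,Acroops),Ornithops).
Changes per character on this tree: Character 1: 1; Character 2: 1; Character 3: 1; Character 4: 1.
Total = 4.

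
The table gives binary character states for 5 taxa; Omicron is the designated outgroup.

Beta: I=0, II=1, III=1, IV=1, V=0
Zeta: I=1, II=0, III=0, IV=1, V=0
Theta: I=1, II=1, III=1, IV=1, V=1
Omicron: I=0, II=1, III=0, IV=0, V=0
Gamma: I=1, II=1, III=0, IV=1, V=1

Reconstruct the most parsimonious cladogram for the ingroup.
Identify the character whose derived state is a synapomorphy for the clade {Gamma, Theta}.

Character polarity is set by the outgroup: the derived state is whichever differs from the outgroup's state, so for II the derived state is '0', and for the remaining characters it is '1'.
Only Gamma, Theta, and Zeta show the derived state '1' for I, supporting them as a clade.
II: derived state '0' in Zeta only — an autapomorphy, so it tells us nothing about relationships among taxa.
III groups Beta and Theta, which is incompatible with the clades supported by the remaining characters; treating it as convergent (homoplasy) costs fewer steps than any alternative tree.
IV (derived state '1') is shared by all ingroup taxa — unites the whole ingroup.
V (derived state '1') is shared by Gamma and Theta — a synapomorphy uniting that clade.
Most parsimonious ingroup topology: (((Gamma,Theta),Zeta),Beta).
The clade {Gamma, Theta} is supported by V: its derived state '1' occurs in exactly those taxa and in no other taxon (including the outgroup).

V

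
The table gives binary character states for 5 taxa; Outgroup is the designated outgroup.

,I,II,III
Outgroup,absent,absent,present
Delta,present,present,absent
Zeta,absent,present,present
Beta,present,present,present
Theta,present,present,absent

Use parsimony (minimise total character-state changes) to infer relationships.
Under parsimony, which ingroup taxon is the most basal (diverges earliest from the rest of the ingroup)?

Zeta

Character polarity is set by the outgroup: the derived state is whichever differs from the outgroup's state, so for III the derived state is 'absent', and for the remaining characters it is 'present'.
Only Beta, Delta, and Theta show the derived state 'present' for I, supporting them as a clade.
All ingroup taxa share the derived state 'present' for II; it defines the ingroup but does not resolve relationships within it.
III (derived state 'absent') is shared by Delta and Theta — a synapomorphy uniting that clade.
Most parsimonious ingroup topology: (((Delta,Theta),Beta),Zeta).
Zeta is sister to the clade containing all other ingroup taxa, so it is the earliest-diverging (most basal) ingroup lineage.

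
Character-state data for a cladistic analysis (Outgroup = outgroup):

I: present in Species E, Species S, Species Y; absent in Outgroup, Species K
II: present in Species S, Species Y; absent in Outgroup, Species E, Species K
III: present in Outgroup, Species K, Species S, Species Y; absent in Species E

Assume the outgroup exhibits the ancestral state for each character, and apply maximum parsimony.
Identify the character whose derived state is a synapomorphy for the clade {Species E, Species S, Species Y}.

Character polarity is set by the outgroup: the derived state is whichever differs from the outgroup's state, so for III the derived state is 'absent', and for the remaining characters it is 'present'.
I (derived state 'present') is shared by Species E, Species S, and Species Y — a synapomorphy uniting that clade.
II (derived state 'present') is shared by Species S and Species Y — a synapomorphy uniting that clade.
III (derived state 'absent') is unique to Species E (autapomorphy; uninformative for grouping).
Most parsimonious ingroup topology: ((Species E,(Species S,Species Y)),Species K).
The clade {Species E, Species S, Species Y} is supported by I: its derived state 'present' occurs in exactly those taxa and in no other taxon (including the outgroup).

I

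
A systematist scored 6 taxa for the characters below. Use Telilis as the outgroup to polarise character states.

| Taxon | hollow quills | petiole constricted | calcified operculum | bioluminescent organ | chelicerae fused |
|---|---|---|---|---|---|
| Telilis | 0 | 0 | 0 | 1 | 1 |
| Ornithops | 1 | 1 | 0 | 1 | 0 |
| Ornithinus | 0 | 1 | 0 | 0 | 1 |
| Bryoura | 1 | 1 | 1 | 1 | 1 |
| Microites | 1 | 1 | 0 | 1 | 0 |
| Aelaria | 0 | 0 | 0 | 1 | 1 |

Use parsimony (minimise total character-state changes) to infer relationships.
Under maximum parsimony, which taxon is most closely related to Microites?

Character polarity is set by the outgroup: the derived state is whichever differs from the outgroup's state, so for bioluminescent organ, chelicerae fused the derived state is '0', and for the remaining characters it is '1'.
hollow quills (derived state '1') is shared by Bryoura, Microites, and Ornithops — a synapomorphy uniting that clade.
petiole constricted (derived state '1') is shared by Bryoura, Microites, Ornithinus, and Ornithops — a synapomorphy uniting that clade.
calcified operculum: derived state '1' in Bryoura only — an autapomorphy, so it tells us nothing about relationships among taxa.
bioluminescent organ (derived state '0') is unique to Ornithinus (autapomorphy; uninformative for grouping).
chelicerae fused: derived state '0' in Microites and Ornithops only — synapomorphy for {Microites, Ornithops}.
Most parsimonious ingroup topology: ((((Ornithops,Microites),Bryoura),Ornithinus),Aelaria).
Microites and Ornithops form a cherry on this tree, so they are sister taxa.

Ornithops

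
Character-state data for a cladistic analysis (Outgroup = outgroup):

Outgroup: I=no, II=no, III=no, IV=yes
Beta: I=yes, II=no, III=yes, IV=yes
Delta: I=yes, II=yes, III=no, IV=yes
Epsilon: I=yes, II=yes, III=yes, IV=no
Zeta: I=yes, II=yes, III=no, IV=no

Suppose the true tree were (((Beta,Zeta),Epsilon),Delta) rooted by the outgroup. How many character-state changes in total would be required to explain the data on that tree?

7

Map each character onto (((Beta,Zeta),Epsilon),Delta) (rooted by Outgroup) and count the minimum state changes it requires (Fitch parsimony):
I: 1; II: 2; III: 2; IV: 2.
Total tree length = 7.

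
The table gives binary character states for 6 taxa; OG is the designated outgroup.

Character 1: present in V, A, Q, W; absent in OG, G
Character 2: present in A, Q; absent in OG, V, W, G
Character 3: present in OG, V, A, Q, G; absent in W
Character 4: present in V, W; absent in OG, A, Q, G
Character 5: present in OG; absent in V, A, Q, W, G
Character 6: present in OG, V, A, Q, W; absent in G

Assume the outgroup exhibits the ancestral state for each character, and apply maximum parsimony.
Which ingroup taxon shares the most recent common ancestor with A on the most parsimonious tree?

Q

Character polarity is set by the outgroup: the derived state is whichever differs from the outgroup's state, so for Character 3, Character 5, Character 6 the derived state is 'absent', and for the remaining characters it is 'present'.
Character 1: derived state 'present' in A, Q, V, and W only — synapomorphy for {A, Q, V, W}.
Character 2: derived state 'present' in A and Q only — synapomorphy for {A, Q}.
Character 3 (derived state 'absent') is unique to W (autapomorphy; uninformative for grouping).
Only V and W show the derived state 'present' for Character 4, supporting them as a clade.
All ingroup taxa share the derived state 'absent' for Character 5; it defines the ingroup but does not resolve relationships within it.
Character 6: derived state 'absent' in G only — an autapomorphy, so it tells us nothing about relationships among taxa.
Most parsimonious ingroup topology: (((V,W),(A,Q)),G).
A and Q form a cherry on this tree, so they are sister taxa.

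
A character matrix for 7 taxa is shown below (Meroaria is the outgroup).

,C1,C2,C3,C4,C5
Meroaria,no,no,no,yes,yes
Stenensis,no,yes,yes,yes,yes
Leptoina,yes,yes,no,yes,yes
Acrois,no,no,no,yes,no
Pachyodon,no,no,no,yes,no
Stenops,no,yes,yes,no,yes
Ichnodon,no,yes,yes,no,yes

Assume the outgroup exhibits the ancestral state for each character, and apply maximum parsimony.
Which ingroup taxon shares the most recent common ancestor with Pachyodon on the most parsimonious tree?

Acrois

Character polarity is set by the outgroup: the derived state is whichever differs from the outgroup's state, so for C4, C5 the derived state is 'no', and for the remaining characters it is 'yes'.
C1 (derived state 'yes') is unique to Leptoina (autapomorphy; uninformative for grouping).
C2: derived state 'yes' in Ichnodon, Leptoina, Stenensis, and Stenops only — synapomorphy for {Ichnodon, Leptoina, Stenensis, Stenops}.
C3 (derived state 'yes') is shared by Ichnodon, Stenensis, and Stenops — a synapomorphy uniting that clade.
C4: derived state 'no' in Ichnodon and Stenops only — synapomorphy for {Ichnodon, Stenops}.
C5 (derived state 'no') is shared by Acrois and Pachyodon — a synapomorphy uniting that clade.
Most parsimonious ingroup topology: (((Stenensis,(Stenops,Ichnodon)),Leptoina),(Acrois,Pachyodon)).
Pachyodon and Acrois form a cherry on this tree, so they are sister taxa.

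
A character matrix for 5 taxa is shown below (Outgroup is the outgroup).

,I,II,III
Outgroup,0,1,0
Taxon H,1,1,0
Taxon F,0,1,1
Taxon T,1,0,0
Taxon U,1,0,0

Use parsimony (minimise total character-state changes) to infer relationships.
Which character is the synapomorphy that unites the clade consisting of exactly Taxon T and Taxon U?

Character polarity is set by the outgroup: the derived state is whichever differs from the outgroup's state, so for II the derived state is '0', and for the remaining characters it is '1'.
I: derived state '1' in Taxon H, Taxon T, and Taxon U only — synapomorphy for {Taxon H, Taxon T, Taxon U}.
Only Taxon T and Taxon U show the derived state '0' for II, supporting them as a clade.
III (derived state '1') is unique to Taxon F (autapomorphy; uninformative for grouping).
Most parsimonious ingroup topology: ((Taxon H,(Taxon T,Taxon U)),Taxon F).
The clade {Taxon T, Taxon U} is supported by II: its derived state '0' occurs in exactly those taxa and in no other taxon (including the outgroup).

II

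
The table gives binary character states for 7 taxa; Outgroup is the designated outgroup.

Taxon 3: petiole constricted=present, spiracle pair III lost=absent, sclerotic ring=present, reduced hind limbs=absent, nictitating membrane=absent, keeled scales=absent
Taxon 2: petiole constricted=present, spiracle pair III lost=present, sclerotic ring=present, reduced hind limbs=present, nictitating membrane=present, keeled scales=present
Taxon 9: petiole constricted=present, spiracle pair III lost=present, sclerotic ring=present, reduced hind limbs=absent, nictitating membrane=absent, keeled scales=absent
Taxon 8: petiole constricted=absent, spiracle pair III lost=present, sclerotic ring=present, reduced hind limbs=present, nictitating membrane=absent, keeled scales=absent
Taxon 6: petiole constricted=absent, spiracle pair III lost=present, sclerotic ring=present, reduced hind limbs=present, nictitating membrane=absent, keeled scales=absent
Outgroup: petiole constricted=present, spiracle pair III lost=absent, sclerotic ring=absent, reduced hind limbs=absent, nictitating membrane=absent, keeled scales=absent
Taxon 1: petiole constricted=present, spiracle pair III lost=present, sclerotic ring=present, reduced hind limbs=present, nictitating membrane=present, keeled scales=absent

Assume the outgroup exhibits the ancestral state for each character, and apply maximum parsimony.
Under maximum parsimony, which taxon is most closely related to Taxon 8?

Character polarity is set by the outgroup: the derived state is whichever differs from the outgroup's state, so for petiole constricted the derived state is 'absent', and for the remaining characters it is 'present'.
petiole constricted: derived state 'absent' in Taxon 6 and Taxon 8 only — synapomorphy for {Taxon 6, Taxon 8}.
Only Taxon 1, Taxon 2, Taxon 6, Taxon 8, and Taxon 9 show the derived state 'present' for spiracle pair III lost, supporting them as a clade.
All ingroup taxa share the derived state 'present' for sclerotic ring; it defines the ingroup but does not resolve relationships within it.
reduced hind limbs (derived state 'present') is shared by Taxon 1, Taxon 2, Taxon 6, and Taxon 8 — a synapomorphy uniting that clade.
nictitating membrane: derived state 'present' in Taxon 1 and Taxon 2 only — synapomorphy for {Taxon 1, Taxon 2}.
keeled scales: derived state 'present' in Taxon 2 only — an autapomorphy, so it tells us nothing about relationships among taxa.
Most parsimonious ingroup topology: ((Taxon 9,((Taxon 2,Taxon 1),(Taxon 8,Taxon 6))),Taxon 3).
Taxon 8 and Taxon 6 form a cherry on this tree, so they are sister taxa.

Taxon 6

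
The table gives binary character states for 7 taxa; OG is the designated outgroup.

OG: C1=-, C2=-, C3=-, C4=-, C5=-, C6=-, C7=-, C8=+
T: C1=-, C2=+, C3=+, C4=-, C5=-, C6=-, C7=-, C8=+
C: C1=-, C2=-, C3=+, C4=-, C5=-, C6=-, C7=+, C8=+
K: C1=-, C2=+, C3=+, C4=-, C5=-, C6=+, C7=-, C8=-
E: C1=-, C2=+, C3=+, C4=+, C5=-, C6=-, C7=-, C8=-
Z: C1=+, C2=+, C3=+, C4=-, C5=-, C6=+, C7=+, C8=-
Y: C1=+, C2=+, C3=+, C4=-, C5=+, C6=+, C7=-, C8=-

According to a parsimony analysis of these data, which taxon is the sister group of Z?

Y

Character polarity is set by the outgroup: the derived state is whichever differs from the outgroup's state, so for C8 the derived state is '-', and for the remaining characters it is '+'.
Only Y and Z show the derived state '+' for C1, supporting them as a clade.
Only E, K, T, Y, and Z show the derived state '+' for C2, supporting them as a clade.
C3 (derived state '+') is shared by all ingroup taxa — unites the whole ingroup.
C4: derived state '+' in E only — an autapomorphy, so it tells us nothing about relationships among taxa.
C5 (derived state '+') is unique to Y (autapomorphy; uninformative for grouping).
C6 (derived state '+') is shared by K, Y, and Z — a synapomorphy uniting that clade.
C7 groups C and Z, which is incompatible with the clades supported by the remaining characters; treating it as convergent (homoplasy) costs fewer steps than any alternative tree.
C8 (derived state '-') is shared by E, K, Y, and Z — a synapomorphy uniting that clade.
Most parsimonious ingroup topology: ((T,((K,(Z,Y)),E)),C).
Z and Y form a cherry on this tree, so they are sister taxa.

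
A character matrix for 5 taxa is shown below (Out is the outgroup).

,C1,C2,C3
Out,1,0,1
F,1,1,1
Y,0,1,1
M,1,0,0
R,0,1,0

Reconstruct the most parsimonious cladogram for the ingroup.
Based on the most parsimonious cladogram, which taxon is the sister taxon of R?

Character polarity is set by the outgroup: the derived state is whichever differs from the outgroup's state, so for C1, C3 the derived state is '0', and for the remaining characters it is '1'.
C1: derived state '0' in R and Y only — synapomorphy for {R, Y}.
C2 (derived state '1') is shared by F, R, and Y — a synapomorphy uniting that clade.
C3 (state '0') occurs in M and R but conflicts with the nesting implied by the other characters — most parsimoniously interpreted as homoplasy.
Most parsimonious ingroup topology: ((F,(Y,R)),M).
R and Y form a cherry on this tree, so they are sister taxa.

Y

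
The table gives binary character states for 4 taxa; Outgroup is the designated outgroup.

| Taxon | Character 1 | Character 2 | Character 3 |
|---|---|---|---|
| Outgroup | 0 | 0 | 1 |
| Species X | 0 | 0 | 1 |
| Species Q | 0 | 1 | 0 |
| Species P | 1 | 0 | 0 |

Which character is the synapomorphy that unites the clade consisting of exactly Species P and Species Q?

Character polarity is set by the outgroup: the derived state is whichever differs from the outgroup's state, so for Character 3 the derived state is '0', and for the remaining characters it is '1'.
Character 1: derived state '1' in Species P only — an autapomorphy, so it tells us nothing about relationships among taxa.
Character 2: derived state '1' in Species Q only — an autapomorphy, so it tells us nothing about relationships among taxa.
Only Species P and Species Q show the derived state '0' for Character 3, supporting them as a clade.
Most parsimonious ingroup topology: (Species X,(Species Q,Species P)).
The clade {Species P, Species Q} is supported by Character 3: its derived state '0' occurs in exactly those taxa and in no other taxon (including the outgroup).

Character 3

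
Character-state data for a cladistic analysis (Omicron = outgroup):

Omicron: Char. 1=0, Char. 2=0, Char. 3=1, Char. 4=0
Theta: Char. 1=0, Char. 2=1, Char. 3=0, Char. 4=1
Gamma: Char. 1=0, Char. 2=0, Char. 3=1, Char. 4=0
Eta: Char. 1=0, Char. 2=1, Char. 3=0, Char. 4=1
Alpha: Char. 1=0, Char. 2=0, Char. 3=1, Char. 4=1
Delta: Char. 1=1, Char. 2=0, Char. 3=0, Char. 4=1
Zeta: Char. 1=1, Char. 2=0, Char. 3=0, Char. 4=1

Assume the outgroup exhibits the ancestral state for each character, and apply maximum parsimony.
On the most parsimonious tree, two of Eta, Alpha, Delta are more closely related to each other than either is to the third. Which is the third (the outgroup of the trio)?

Character polarity is set by the outgroup: the derived state is whichever differs from the outgroup's state, so for Char. 3 the derived state is '0', and for the remaining characters it is '1'.
Only Delta and Zeta show the derived state '1' for Char. 1, supporting them as a clade.
Only Eta and Theta show the derived state '1' for Char. 2, supporting them as a clade.
Char. 3: derived state '0' in Delta, Eta, Theta, and Zeta only — synapomorphy for {Delta, Eta, Theta, Zeta}.
Char. 4: derived state '1' in Alpha, Delta, Eta, Theta, and Zeta only — synapomorphy for {Alpha, Delta, Eta, Theta, Zeta}.
Most parsimonious ingroup topology: ((((Theta,Eta),(Delta,Zeta)),Alpha),Gamma).
Delta and Eta share a more recent common ancestor with each other than either does with Alpha, so Alpha is the least closely related of the three.

Alpha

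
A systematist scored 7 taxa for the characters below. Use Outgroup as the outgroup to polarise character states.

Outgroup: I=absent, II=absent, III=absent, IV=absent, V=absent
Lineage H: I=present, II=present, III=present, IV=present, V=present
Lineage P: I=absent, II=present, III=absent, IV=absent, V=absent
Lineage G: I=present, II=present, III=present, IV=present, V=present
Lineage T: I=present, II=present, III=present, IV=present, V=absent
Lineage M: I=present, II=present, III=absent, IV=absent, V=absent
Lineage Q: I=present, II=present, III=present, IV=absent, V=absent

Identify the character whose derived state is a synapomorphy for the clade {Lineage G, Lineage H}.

The outgroup has state 'absent' for every character, so 'present' is the derived state throughout.
I (derived state 'present') is shared by Lineage G, Lineage H, Lineage M, Lineage Q, and Lineage T — a synapomorphy uniting that clade.
All ingroup taxa share the derived state 'present' for II; it defines the ingroup but does not resolve relationships within it.
III: derived state 'present' in Lineage G, Lineage H, Lineage Q, and Lineage T only — synapomorphy for {Lineage G, Lineage H, Lineage Q, Lineage T}.
IV (derived state 'present') is shared by Lineage G, Lineage H, and Lineage T — a synapomorphy uniting that clade.
Only Lineage G and Lineage H show the derived state 'present' for V, supporting them as a clade.
Most parsimonious ingroup topology: (((((Lineage H,Lineage G),Lineage T),Lineage Q),Lineage M),Lineage P).
The clade {Lineage G, Lineage H} is supported by V: its derived state 'present' occurs in exactly those taxa and in no other taxon (including the outgroup).

V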